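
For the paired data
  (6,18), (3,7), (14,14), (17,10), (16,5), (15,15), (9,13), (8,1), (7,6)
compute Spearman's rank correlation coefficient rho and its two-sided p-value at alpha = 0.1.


Step 1: Rank x and y separately (midranks; no ties here).
rank(x): 6->2, 3->1, 14->6, 17->9, 16->8, 15->7, 9->5, 8->4, 7->3
rank(y): 18->9, 7->4, 14->7, 10->5, 5->2, 15->8, 13->6, 1->1, 6->3
Step 2: d_i = R_x(i) - R_y(i); compute d_i^2.
  (2-9)^2=49, (1-4)^2=9, (6-7)^2=1, (9-5)^2=16, (8-2)^2=36, (7-8)^2=1, (5-6)^2=1, (4-1)^2=9, (3-3)^2=0
sum(d^2) = 122.
Step 3: rho = 1 - 6*122 / (9*(9^2 - 1)) = 1 - 732/720 = -0.016667.
Step 4: Under H0, t = rho * sqrt((n-2)/(1-rho^2)) = -0.0441 ~ t(7).
Step 5: Two-sided p-value from the t-distribution with 7 df = 0.966055.
Step 6: alpha = 0.1. fail to reject H0.

rho = -0.0167, p = 0.966055, fail to reject H0 at alpha = 0.1.


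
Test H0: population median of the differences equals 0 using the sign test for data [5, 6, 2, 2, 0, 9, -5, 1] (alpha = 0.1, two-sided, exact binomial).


Step 1: Discard zero differences. Original n = 8; n_eff = number of nonzero differences = 7.
Nonzero differences (with sign): +5, +6, +2, +2, +9, -5, +1
Step 2: Count signs: positive = 6, negative = 1.
Step 3: Under H0: P(positive) = 0.5, so the number of positives S ~ Bin(7, 0.5).
Step 4: Two-sided exact p-value = sum of Bin(7,0.5) probabilities at or below the observed probability = 0.125000.
Step 5: alpha = 0.1. fail to reject H0.

n_eff = 7, pos = 6, neg = 1, p = 0.125000, fail to reject H0.


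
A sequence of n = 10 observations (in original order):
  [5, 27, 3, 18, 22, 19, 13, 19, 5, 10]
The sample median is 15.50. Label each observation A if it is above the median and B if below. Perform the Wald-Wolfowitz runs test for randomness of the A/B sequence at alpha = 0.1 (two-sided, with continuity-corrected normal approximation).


Step 1: Compute median = 15.50; label A = above, B = below.
Labels in order: BABAAABABB  (n_A = 5, n_B = 5)
Step 2: Count runs R = 7.
Step 3: Under H0 (random ordering), E[R] = 2*n_A*n_B/(n_A+n_B) + 1 = 2*5*5/10 + 1 = 6.0000.
        Var[R] = 2*n_A*n_B*(2*n_A*n_B - n_A - n_B) / ((n_A+n_B)^2 * (n_A+n_B-1)) = 2000/900 = 2.2222.
        SD[R] = 1.4907.
Step 4: Continuity-corrected z = (R - 0.5 - E[R]) / SD[R] = (7 - 0.5 - 6.0000) / 1.4907 = 0.3354.
Step 5: Two-sided p-value via normal approximation = 2*(1 - Phi(|z|)) = 0.737316.
Step 6: alpha = 0.1. fail to reject H0.

R = 7, z = 0.3354, p = 0.737316, fail to reject H0.


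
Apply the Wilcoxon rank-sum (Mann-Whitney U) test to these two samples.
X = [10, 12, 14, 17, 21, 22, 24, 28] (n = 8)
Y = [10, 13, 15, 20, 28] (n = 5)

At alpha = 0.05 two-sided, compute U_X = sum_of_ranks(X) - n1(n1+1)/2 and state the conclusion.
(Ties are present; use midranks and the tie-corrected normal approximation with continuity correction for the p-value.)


Step 1: Combine and sort all 13 observations; assign midranks.
sorted (value, group): (10,X), (10,Y), (12,X), (13,Y), (14,X), (15,Y), (17,X), (20,Y), (21,X), (22,X), (24,X), (28,X), (28,Y)
ranks: 10->1.5, 10->1.5, 12->3, 13->4, 14->5, 15->6, 17->7, 20->8, 21->9, 22->10, 24->11, 28->12.5, 28->12.5
Step 2: Rank sum for X: R1 = 1.5 + 3 + 5 + 7 + 9 + 10 + 11 + 12.5 = 59.
Step 3: U_X = R1 - n1(n1+1)/2 = 59 - 8*9/2 = 59 - 36 = 23.
       U_Y = n1*n2 - U_X = 40 - 23 = 17.
Step 4: Ties are present, so use the tie-corrected normal approximation (with continuity correction) for the p-value.
Step 5: p-value = 0.713640; compare to alpha = 0.05. fail to reject H0.

U_X = 23, p = 0.713640, fail to reject H0 at alpha = 0.05.


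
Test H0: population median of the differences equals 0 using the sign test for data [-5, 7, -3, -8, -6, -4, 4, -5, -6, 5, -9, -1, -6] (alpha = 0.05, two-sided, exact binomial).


Step 1: Discard zero differences. Original n = 13; n_eff = number of nonzero differences = 13.
Nonzero differences (with sign): -5, +7, -3, -8, -6, -4, +4, -5, -6, +5, -9, -1, -6
Step 2: Count signs: positive = 3, negative = 10.
Step 3: Under H0: P(positive) = 0.5, so the number of positives S ~ Bin(13, 0.5).
Step 4: Two-sided exact p-value = sum of Bin(13,0.5) probabilities at or below the observed probability = 0.092285.
Step 5: alpha = 0.05. fail to reject H0.

n_eff = 13, pos = 3, neg = 10, p = 0.092285, fail to reject H0.


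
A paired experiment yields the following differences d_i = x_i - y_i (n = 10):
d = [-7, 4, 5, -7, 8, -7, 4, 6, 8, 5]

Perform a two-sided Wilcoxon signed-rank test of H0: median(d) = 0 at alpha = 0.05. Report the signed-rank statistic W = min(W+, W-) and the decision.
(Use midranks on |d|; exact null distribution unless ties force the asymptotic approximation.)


Step 1: Drop any zero differences (none here) and take |d_i|.
|d| = [7, 4, 5, 7, 8, 7, 4, 6, 8, 5]
Step 2: Midrank |d_i| (ties get averaged ranks).
ranks: |7|->7, |4|->1.5, |5|->3.5, |7|->7, |8|->9.5, |7|->7, |4|->1.5, |6|->5, |8|->9.5, |5|->3.5
Step 3: Attach original signs; sum ranks with positive sign and with negative sign.
W+ = 1.5 + 3.5 + 9.5 + 1.5 + 5 + 9.5 + 3.5 = 34
W- = 7 + 7 + 7 = 21
(Check: W+ + W- = 55 should equal n(n+1)/2 = 55.)
Step 4: Test statistic W = min(W+, W-) = 21.
Step 5: Ties in |d|, so use the tie-corrected normal approximation.
        E[W] = n(n+1)/4 = 10*11/4 = 27.5.
        Tie groups: |d|=4 (t=2), |d|=5 (t=2), |d|=7 (t=3), |d|=8 (t=2); sum(t^3 - t) = 42.
        Var[W] = n(n+1)(2n+1)/24 - sum(t^3-t)/48 = 2310/24 - 42/48 = 95.375.
        z = (W - E[W]) / sqrt(Var[W]) = (21 - 27.5) / 9.7660 = -0.6656.
        Two-sided p = 2*Phi(z) = 0.505684.
Step 6: alpha = 0.05. fail to reject H0.

W+ = 34, W- = 21, W = min = 21, p = 0.505684, fail to reject H0.


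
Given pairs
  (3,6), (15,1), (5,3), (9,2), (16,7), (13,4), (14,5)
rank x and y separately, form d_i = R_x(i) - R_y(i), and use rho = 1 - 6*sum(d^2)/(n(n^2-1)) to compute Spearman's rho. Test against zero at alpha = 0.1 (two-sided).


Step 1: Rank x and y separately (midranks; no ties here).
rank(x): 3->1, 15->6, 5->2, 9->3, 16->7, 13->4, 14->5
rank(y): 6->6, 1->1, 3->3, 2->2, 7->7, 4->4, 5->5
Step 2: d_i = R_x(i) - R_y(i); compute d_i^2.
  (1-6)^2=25, (6-1)^2=25, (2-3)^2=1, (3-2)^2=1, (7-7)^2=0, (4-4)^2=0, (5-5)^2=0
sum(d^2) = 52.
Step 3: rho = 1 - 6*52 / (7*(7^2 - 1)) = 1 - 312/336 = 0.071429.
Step 4: Under H0, t = rho * sqrt((n-2)/(1-rho^2)) = 0.1601 ~ t(5).
Step 5: Two-sided p-value from the t-distribution with 5 df = 0.879048.
Step 6: alpha = 0.1. fail to reject H0.

rho = 0.0714, p = 0.879048, fail to reject H0 at alpha = 0.1.


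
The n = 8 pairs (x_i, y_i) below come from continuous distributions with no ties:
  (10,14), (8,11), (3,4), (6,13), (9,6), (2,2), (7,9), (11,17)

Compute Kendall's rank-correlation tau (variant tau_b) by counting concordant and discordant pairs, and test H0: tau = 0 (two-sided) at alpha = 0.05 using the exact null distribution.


Step 1: Enumerate the 28 unordered pairs (i,j) with i<j and classify each by sign(x_j-x_i) * sign(y_j-y_i).
  (1,2):dx=-2,dy=-3->C; (1,3):dx=-7,dy=-10->C; (1,4):dx=-4,dy=-1->C; (1,5):dx=-1,dy=-8->C
  (1,6):dx=-8,dy=-12->C; (1,7):dx=-3,dy=-5->C; (1,8):dx=+1,dy=+3->C; (2,3):dx=-5,dy=-7->C
  (2,4):dx=-2,dy=+2->D; (2,5):dx=+1,dy=-5->D; (2,6):dx=-6,dy=-9->C; (2,7):dx=-1,dy=-2->C
  (2,8):dx=+3,dy=+6->C; (3,4):dx=+3,dy=+9->C; (3,5):dx=+6,dy=+2->C; (3,6):dx=-1,dy=-2->C
  (3,7):dx=+4,dy=+5->C; (3,8):dx=+8,dy=+13->C; (4,5):dx=+3,dy=-7->D; (4,6):dx=-4,dy=-11->C
  (4,7):dx=+1,dy=-4->D; (4,8):dx=+5,dy=+4->C; (5,6):dx=-7,dy=-4->C; (5,7):dx=-2,dy=+3->D
  (5,8):dx=+2,dy=+11->C; (6,7):dx=+5,dy=+7->C; (6,8):dx=+9,dy=+15->C; (7,8):dx=+4,dy=+8->C
Step 2: C = 23, D = 5, total pairs = 28.
Step 3: tau = (C - D)/(n(n-1)/2) = (23 - 5)/28 = 0.642857.
Step 4: Exact two-sided p-value (enumerate n! = 40320 permutations of y under H0): p = 0.031151.
Step 5: alpha = 0.05. reject H0.

tau_b = 0.6429 (C=23, D=5), p = 0.031151, reject H0.


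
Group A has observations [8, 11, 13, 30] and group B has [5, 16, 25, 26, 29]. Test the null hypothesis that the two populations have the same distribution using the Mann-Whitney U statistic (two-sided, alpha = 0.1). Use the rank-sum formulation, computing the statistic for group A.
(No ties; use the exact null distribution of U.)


Step 1: Combine and sort all 9 observations; assign midranks.
sorted (value, group): (5,Y), (8,X), (11,X), (13,X), (16,Y), (25,Y), (26,Y), (29,Y), (30,X)
ranks: 5->1, 8->2, 11->3, 13->4, 16->5, 25->6, 26->7, 29->8, 30->9
Step 2: Rank sum for X: R1 = 2 + 3 + 4 + 9 = 18.
Step 3: U_X = R1 - n1(n1+1)/2 = 18 - 4*5/2 = 18 - 10 = 8.
       U_Y = n1*n2 - U_X = 20 - 8 = 12.
Step 4: No ties, so the exact null distribution of U (based on enumerating the C(9,4) = 126 equally likely rank assignments) gives the two-sided p-value.
Step 5: p-value = 0.730159; compare to alpha = 0.1. fail to reject H0.

U_X = 8, p = 0.730159, fail to reject H0 at alpha = 0.1.


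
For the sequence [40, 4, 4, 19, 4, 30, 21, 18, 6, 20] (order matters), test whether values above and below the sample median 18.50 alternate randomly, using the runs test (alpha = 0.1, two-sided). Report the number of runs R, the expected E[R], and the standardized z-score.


Step 1: Compute median = 18.50; label A = above, B = below.
Labels in order: ABBABAABBA  (n_A = 5, n_B = 5)
Step 2: Count runs R = 7.
Step 3: Under H0 (random ordering), E[R] = 2*n_A*n_B/(n_A+n_B) + 1 = 2*5*5/10 + 1 = 6.0000.
        Var[R] = 2*n_A*n_B*(2*n_A*n_B - n_A - n_B) / ((n_A+n_B)^2 * (n_A+n_B-1)) = 2000/900 = 2.2222.
        SD[R] = 1.4907.
Step 4: Continuity-corrected z = (R - 0.5 - E[R]) / SD[R] = (7 - 0.5 - 6.0000) / 1.4907 = 0.3354.
Step 5: Two-sided p-value via normal approximation = 2*(1 - Phi(|z|)) = 0.737316.
Step 6: alpha = 0.1. fail to reject H0.

R = 7, z = 0.3354, p = 0.737316, fail to reject H0.


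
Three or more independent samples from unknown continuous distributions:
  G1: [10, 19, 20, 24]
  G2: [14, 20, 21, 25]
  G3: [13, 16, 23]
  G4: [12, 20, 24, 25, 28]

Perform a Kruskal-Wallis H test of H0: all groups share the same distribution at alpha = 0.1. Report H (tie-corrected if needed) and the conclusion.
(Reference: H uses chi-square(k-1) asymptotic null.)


Step 1: Combine all N = 16 observations and assign midranks.
sorted (value, group, rank): (10,G1,1), (12,G4,2), (13,G3,3), (14,G2,4), (16,G3,5), (19,G1,6), (20,G1,8), (20,G2,8), (20,G4,8), (21,G2,10), (23,G3,11), (24,G1,12.5), (24,G4,12.5), (25,G2,14.5), (25,G4,14.5), (28,G4,16)
Step 2: Sum ranks within each group.
R_1 = 27.5 (n_1 = 4)
R_2 = 36.5 (n_2 = 4)
R_3 = 19 (n_3 = 3)
R_4 = 53 (n_4 = 5)
Step 3: H = 12/(N(N+1)) * sum(R_i^2/n_i) - 3(N+1)
     = 12/(16*17) * (27.5^2/4 + 36.5^2/4 + 19^2/3 + 53^2/5) - 3*17
     = 0.044118 * 1204.26 - 51
     = 2.129044.
Step 4: Ties present; correction factor C = 1 - 36/(16^3 - 16) = 0.991176. Corrected H = 2.129044 / 0.991176 = 2.147997.
Step 5: Under H0, H ~ chi^2(3); p-value = 0.542264.
Step 6: alpha = 0.1. fail to reject H0.

H = 2.1480, df = 3, p = 0.542264, fail to reject H0.


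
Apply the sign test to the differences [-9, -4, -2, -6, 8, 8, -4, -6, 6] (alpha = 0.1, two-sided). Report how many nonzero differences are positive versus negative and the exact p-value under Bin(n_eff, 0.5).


Step 1: Discard zero differences. Original n = 9; n_eff = number of nonzero differences = 9.
Nonzero differences (with sign): -9, -4, -2, -6, +8, +8, -4, -6, +6
Step 2: Count signs: positive = 3, negative = 6.
Step 3: Under H0: P(positive) = 0.5, so the number of positives S ~ Bin(9, 0.5).
Step 4: Two-sided exact p-value = sum of Bin(9,0.5) probabilities at or below the observed probability = 0.507812.
Step 5: alpha = 0.1. fail to reject H0.

n_eff = 9, pos = 3, neg = 6, p = 0.507812, fail to reject H0.


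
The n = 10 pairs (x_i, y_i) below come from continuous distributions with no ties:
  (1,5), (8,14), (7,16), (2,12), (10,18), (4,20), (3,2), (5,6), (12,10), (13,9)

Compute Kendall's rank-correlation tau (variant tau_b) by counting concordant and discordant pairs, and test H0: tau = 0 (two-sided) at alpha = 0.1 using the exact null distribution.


Step 1: Enumerate the 45 unordered pairs (i,j) with i<j and classify each by sign(x_j-x_i) * sign(y_j-y_i).
  (1,2):dx=+7,dy=+9->C; (1,3):dx=+6,dy=+11->C; (1,4):dx=+1,dy=+7->C; (1,5):dx=+9,dy=+13->C
  (1,6):dx=+3,dy=+15->C; (1,7):dx=+2,dy=-3->D; (1,8):dx=+4,dy=+1->C; (1,9):dx=+11,dy=+5->C
  (1,10):dx=+12,dy=+4->C; (2,3):dx=-1,dy=+2->D; (2,4):dx=-6,dy=-2->C; (2,5):dx=+2,dy=+4->C
  (2,6):dx=-4,dy=+6->D; (2,7):dx=-5,dy=-12->C; (2,8):dx=-3,dy=-8->C; (2,9):dx=+4,dy=-4->D
  (2,10):dx=+5,dy=-5->D; (3,4):dx=-5,dy=-4->C; (3,5):dx=+3,dy=+2->C; (3,6):dx=-3,dy=+4->D
  (3,7):dx=-4,dy=-14->C; (3,8):dx=-2,dy=-10->C; (3,9):dx=+5,dy=-6->D; (3,10):dx=+6,dy=-7->D
  (4,5):dx=+8,dy=+6->C; (4,6):dx=+2,dy=+8->C; (4,7):dx=+1,dy=-10->D; (4,8):dx=+3,dy=-6->D
  (4,9):dx=+10,dy=-2->D; (4,10):dx=+11,dy=-3->D; (5,6):dx=-6,dy=+2->D; (5,7):dx=-7,dy=-16->C
  (5,8):dx=-5,dy=-12->C; (5,9):dx=+2,dy=-8->D; (5,10):dx=+3,dy=-9->D; (6,7):dx=-1,dy=-18->C
  (6,8):dx=+1,dy=-14->D; (6,9):dx=+8,dy=-10->D; (6,10):dx=+9,dy=-11->D; (7,8):dx=+2,dy=+4->C
  (7,9):dx=+9,dy=+8->C; (7,10):dx=+10,dy=+7->C; (8,9):dx=+7,dy=+4->C; (8,10):dx=+8,dy=+3->C
  (9,10):dx=+1,dy=-1->D
Step 2: C = 26, D = 19, total pairs = 45.
Step 3: tau = (C - D)/(n(n-1)/2) = (26 - 19)/45 = 0.155556.
Step 4: Exact two-sided p-value (enumerate n! = 3628800 permutations of y under H0): p = 0.600654.
Step 5: alpha = 0.1. fail to reject H0.

tau_b = 0.1556 (C=26, D=19), p = 0.600654, fail to reject H0.


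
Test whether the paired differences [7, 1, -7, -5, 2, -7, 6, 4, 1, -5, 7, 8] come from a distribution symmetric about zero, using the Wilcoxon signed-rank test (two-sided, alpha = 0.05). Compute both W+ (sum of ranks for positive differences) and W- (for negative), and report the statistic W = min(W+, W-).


Step 1: Drop any zero differences (none here) and take |d_i|.
|d| = [7, 1, 7, 5, 2, 7, 6, 4, 1, 5, 7, 8]
Step 2: Midrank |d_i| (ties get averaged ranks).
ranks: |7|->9.5, |1|->1.5, |7|->9.5, |5|->5.5, |2|->3, |7|->9.5, |6|->7, |4|->4, |1|->1.5, |5|->5.5, |7|->9.5, |8|->12
Step 3: Attach original signs; sum ranks with positive sign and with negative sign.
W+ = 9.5 + 1.5 + 3 + 7 + 4 + 1.5 + 9.5 + 12 = 48
W- = 9.5 + 5.5 + 9.5 + 5.5 = 30
(Check: W+ + W- = 78 should equal n(n+1)/2 = 78.)
Step 4: Test statistic W = min(W+, W-) = 30.
Step 5: Ties in |d|, so use the tie-corrected normal approximation.
        E[W] = n(n+1)/4 = 12*13/4 = 39.
        Tie groups: |d|=1 (t=2), |d|=5 (t=2), |d|=7 (t=4); sum(t^3 - t) = 72.
        Var[W] = n(n+1)(2n+1)/24 - sum(t^3-t)/48 = 3900/24 - 72/48 = 161.
        z = (W - E[W]) / sqrt(Var[W]) = (30 - 39) / 12.6886 = -0.7093.
        Two-sided p = 2*Phi(z) = 0.478139.
Step 6: alpha = 0.05. fail to reject H0.

W+ = 48, W- = 30, W = min = 30, p = 0.478139, fail to reject H0.


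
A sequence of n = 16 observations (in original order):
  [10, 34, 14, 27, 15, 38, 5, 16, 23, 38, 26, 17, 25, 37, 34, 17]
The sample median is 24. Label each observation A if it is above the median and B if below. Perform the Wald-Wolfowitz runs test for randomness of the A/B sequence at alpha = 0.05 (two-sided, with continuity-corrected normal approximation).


Step 1: Compute median = 24; label A = above, B = below.
Labels in order: BABABABBBAABAAAB  (n_A = 8, n_B = 8)
Step 2: Count runs R = 11.
Step 3: Under H0 (random ordering), E[R] = 2*n_A*n_B/(n_A+n_B) + 1 = 2*8*8/16 + 1 = 9.0000.
        Var[R] = 2*n_A*n_B*(2*n_A*n_B - n_A - n_B) / ((n_A+n_B)^2 * (n_A+n_B-1)) = 14336/3840 = 3.7333.
        SD[R] = 1.9322.
Step 4: Continuity-corrected z = (R - 0.5 - E[R]) / SD[R] = (11 - 0.5 - 9.0000) / 1.9322 = 0.7763.
Step 5: Two-sided p-value via normal approximation = 2*(1 - Phi(|z|)) = 0.437558.
Step 6: alpha = 0.05. fail to reject H0.

R = 11, z = 0.7763, p = 0.437558, fail to reject H0.


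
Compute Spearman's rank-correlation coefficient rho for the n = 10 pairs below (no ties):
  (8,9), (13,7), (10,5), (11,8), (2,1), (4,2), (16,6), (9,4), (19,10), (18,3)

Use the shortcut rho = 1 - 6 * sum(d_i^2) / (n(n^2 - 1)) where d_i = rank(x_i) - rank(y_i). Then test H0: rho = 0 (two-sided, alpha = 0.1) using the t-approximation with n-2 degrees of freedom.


Step 1: Rank x and y separately (midranks; no ties here).
rank(x): 8->3, 13->7, 10->5, 11->6, 2->1, 4->2, 16->8, 9->4, 19->10, 18->9
rank(y): 9->9, 7->7, 5->5, 8->8, 1->1, 2->2, 6->6, 4->4, 10->10, 3->3
Step 2: d_i = R_x(i) - R_y(i); compute d_i^2.
  (3-9)^2=36, (7-7)^2=0, (5-5)^2=0, (6-8)^2=4, (1-1)^2=0, (2-2)^2=0, (8-6)^2=4, (4-4)^2=0, (10-10)^2=0, (9-3)^2=36
sum(d^2) = 80.
Step 3: rho = 1 - 6*80 / (10*(10^2 - 1)) = 1 - 480/990 = 0.515152.
Step 4: Under H0, t = rho * sqrt((n-2)/(1-rho^2)) = 1.7000 ~ t(8).
Step 5: Two-sided p-value from the t-distribution with 8 df = 0.127553.
Step 6: alpha = 0.1. fail to reject H0.

rho = 0.5152, p = 0.127553, fail to reject H0 at alpha = 0.1.


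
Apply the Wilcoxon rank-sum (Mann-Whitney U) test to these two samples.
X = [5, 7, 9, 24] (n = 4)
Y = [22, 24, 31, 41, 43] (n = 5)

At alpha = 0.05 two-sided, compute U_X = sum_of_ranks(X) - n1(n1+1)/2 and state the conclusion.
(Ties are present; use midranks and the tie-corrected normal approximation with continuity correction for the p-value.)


Step 1: Combine and sort all 9 observations; assign midranks.
sorted (value, group): (5,X), (7,X), (9,X), (22,Y), (24,X), (24,Y), (31,Y), (41,Y), (43,Y)
ranks: 5->1, 7->2, 9->3, 22->4, 24->5.5, 24->5.5, 31->7, 41->8, 43->9
Step 2: Rank sum for X: R1 = 1 + 2 + 3 + 5.5 = 11.5.
Step 3: U_X = R1 - n1(n1+1)/2 = 11.5 - 4*5/2 = 11.5 - 10 = 1.5.
       U_Y = n1*n2 - U_X = 20 - 1.5 = 18.5.
Step 4: Ties are present, so use the tie-corrected normal approximation (with continuity correction) for the p-value.
Step 5: p-value = 0.049090; compare to alpha = 0.05. reject H0.

U_X = 1.5, p = 0.049090, reject H0 at alpha = 0.05.


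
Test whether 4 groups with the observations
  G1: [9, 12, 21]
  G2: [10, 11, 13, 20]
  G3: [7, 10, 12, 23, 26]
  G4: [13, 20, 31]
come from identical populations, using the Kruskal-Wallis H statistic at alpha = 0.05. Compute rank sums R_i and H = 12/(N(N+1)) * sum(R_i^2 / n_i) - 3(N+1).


Step 1: Combine all N = 15 observations and assign midranks.
sorted (value, group, rank): (7,G3,1), (9,G1,2), (10,G2,3.5), (10,G3,3.5), (11,G2,5), (12,G1,6.5), (12,G3,6.5), (13,G2,8.5), (13,G4,8.5), (20,G2,10.5), (20,G4,10.5), (21,G1,12), (23,G3,13), (26,G3,14), (31,G4,15)
Step 2: Sum ranks within each group.
R_1 = 20.5 (n_1 = 3)
R_2 = 27.5 (n_2 = 4)
R_3 = 38 (n_3 = 5)
R_4 = 34 (n_4 = 3)
Step 3: H = 12/(N(N+1)) * sum(R_i^2/n_i) - 3(N+1)
     = 12/(15*16) * (20.5^2/3 + 27.5^2/4 + 38^2/5 + 34^2/3) - 3*16
     = 0.050000 * 1003.28 - 48
     = 2.163958.
Step 4: Ties present; correction factor C = 1 - 24/(15^3 - 15) = 0.992857. Corrected H = 2.163958 / 0.992857 = 2.179526.
Step 5: Under H0, H ~ chi^2(3); p-value = 0.535992.
Step 6: alpha = 0.05. fail to reject H0.

H = 2.1795, df = 3, p = 0.535992, fail to reject H0.


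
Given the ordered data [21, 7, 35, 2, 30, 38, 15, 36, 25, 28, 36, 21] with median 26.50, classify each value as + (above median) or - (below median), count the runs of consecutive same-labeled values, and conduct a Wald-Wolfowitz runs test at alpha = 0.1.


Step 1: Compute median = 26.50; label A = above, B = below.
Labels in order: BBABAABABAAB  (n_A = 6, n_B = 6)
Step 2: Count runs R = 9.
Step 3: Under H0 (random ordering), E[R] = 2*n_A*n_B/(n_A+n_B) + 1 = 2*6*6/12 + 1 = 7.0000.
        Var[R] = 2*n_A*n_B*(2*n_A*n_B - n_A - n_B) / ((n_A+n_B)^2 * (n_A+n_B-1)) = 4320/1584 = 2.7273.
        SD[R] = 1.6514.
Step 4: Continuity-corrected z = (R - 0.5 - E[R]) / SD[R] = (9 - 0.5 - 7.0000) / 1.6514 = 0.9083.
Step 5: Two-sided p-value via normal approximation = 2*(1 - Phi(|z|)) = 0.363722.
Step 6: alpha = 0.1. fail to reject H0.

R = 9, z = 0.9083, p = 0.363722, fail to reject H0.


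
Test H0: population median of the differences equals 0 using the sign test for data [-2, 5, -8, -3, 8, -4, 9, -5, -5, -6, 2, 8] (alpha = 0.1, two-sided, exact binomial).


Step 1: Discard zero differences. Original n = 12; n_eff = number of nonzero differences = 12.
Nonzero differences (with sign): -2, +5, -8, -3, +8, -4, +9, -5, -5, -6, +2, +8
Step 2: Count signs: positive = 5, negative = 7.
Step 3: Under H0: P(positive) = 0.5, so the number of positives S ~ Bin(12, 0.5).
Step 4: Two-sided exact p-value = sum of Bin(12,0.5) probabilities at or below the observed probability = 0.774414.
Step 5: alpha = 0.1. fail to reject H0.

n_eff = 12, pos = 5, neg = 7, p = 0.774414, fail to reject H0.


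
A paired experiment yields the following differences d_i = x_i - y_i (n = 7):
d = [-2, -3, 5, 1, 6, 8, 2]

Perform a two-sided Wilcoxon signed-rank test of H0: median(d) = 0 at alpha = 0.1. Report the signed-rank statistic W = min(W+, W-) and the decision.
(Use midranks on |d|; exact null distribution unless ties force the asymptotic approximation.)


Step 1: Drop any zero differences (none here) and take |d_i|.
|d| = [2, 3, 5, 1, 6, 8, 2]
Step 2: Midrank |d_i| (ties get averaged ranks).
ranks: |2|->2.5, |3|->4, |5|->5, |1|->1, |6|->6, |8|->7, |2|->2.5
Step 3: Attach original signs; sum ranks with positive sign and with negative sign.
W+ = 5 + 1 + 6 + 7 + 2.5 = 21.5
W- = 2.5 + 4 = 6.5
(Check: W+ + W- = 28 should equal n(n+1)/2 = 28.)
Step 4: Test statistic W = min(W+, W-) = 6.5.
Step 5: Ties in |d|, so use the tie-corrected normal approximation.
        E[W] = n(n+1)/4 = 7*8/4 = 14.
        Tie groups: |d|=2 (t=2); sum(t^3 - t) = 6.
        Var[W] = n(n+1)(2n+1)/24 - sum(t^3-t)/48 = 840/24 - 6/48 = 34.875.
        z = (W - E[W]) / sqrt(Var[W]) = (6.5 - 14) / 5.9055 = -1.2700.
        Two-sided p = 2*Phi(z) = 0.204084.
Step 6: alpha = 0.1. fail to reject H0.

W+ = 21.5, W- = 6.5, W = min = 6.5, p = 0.204084, fail to reject H0.


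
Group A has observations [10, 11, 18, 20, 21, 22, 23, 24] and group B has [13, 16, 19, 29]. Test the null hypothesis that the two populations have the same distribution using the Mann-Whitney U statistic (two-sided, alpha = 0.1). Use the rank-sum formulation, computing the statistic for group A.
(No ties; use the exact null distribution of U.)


Step 1: Combine and sort all 12 observations; assign midranks.
sorted (value, group): (10,X), (11,X), (13,Y), (16,Y), (18,X), (19,Y), (20,X), (21,X), (22,X), (23,X), (24,X), (29,Y)
ranks: 10->1, 11->2, 13->3, 16->4, 18->5, 19->6, 20->7, 21->8, 22->9, 23->10, 24->11, 29->12
Step 2: Rank sum for X: R1 = 1 + 2 + 5 + 7 + 8 + 9 + 10 + 11 = 53.
Step 3: U_X = R1 - n1(n1+1)/2 = 53 - 8*9/2 = 53 - 36 = 17.
       U_Y = n1*n2 - U_X = 32 - 17 = 15.
Step 4: No ties, so the exact null distribution of U (based on enumerating the C(12,8) = 495 equally likely rank assignments) gives the two-sided p-value.
Step 5: p-value = 0.933333; compare to alpha = 0.1. fail to reject H0.

U_X = 17, p = 0.933333, fail to reject H0 at alpha = 0.1.


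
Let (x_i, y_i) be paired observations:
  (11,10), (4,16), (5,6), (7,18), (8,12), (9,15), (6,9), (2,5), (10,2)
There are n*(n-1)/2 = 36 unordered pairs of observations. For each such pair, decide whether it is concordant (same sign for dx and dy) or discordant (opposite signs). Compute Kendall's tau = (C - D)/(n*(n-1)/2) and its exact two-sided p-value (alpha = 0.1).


Step 1: Enumerate the 36 unordered pairs (i,j) with i<j and classify each by sign(x_j-x_i) * sign(y_j-y_i).
  (1,2):dx=-7,dy=+6->D; (1,3):dx=-6,dy=-4->C; (1,4):dx=-4,dy=+8->D; (1,5):dx=-3,dy=+2->D
  (1,6):dx=-2,dy=+5->D; (1,7):dx=-5,dy=-1->C; (1,8):dx=-9,dy=-5->C; (1,9):dx=-1,dy=-8->C
  (2,3):dx=+1,dy=-10->D; (2,4):dx=+3,dy=+2->C; (2,5):dx=+4,dy=-4->D; (2,6):dx=+5,dy=-1->D
  (2,7):dx=+2,dy=-7->D; (2,8):dx=-2,dy=-11->C; (2,9):dx=+6,dy=-14->D; (3,4):dx=+2,dy=+12->C
  (3,5):dx=+3,dy=+6->C; (3,6):dx=+4,dy=+9->C; (3,7):dx=+1,dy=+3->C; (3,8):dx=-3,dy=-1->C
  (3,9):dx=+5,dy=-4->D; (4,5):dx=+1,dy=-6->D; (4,6):dx=+2,dy=-3->D; (4,7):dx=-1,dy=-9->C
  (4,8):dx=-5,dy=-13->C; (4,9):dx=+3,dy=-16->D; (5,6):dx=+1,dy=+3->C; (5,7):dx=-2,dy=-3->C
  (5,8):dx=-6,dy=-7->C; (5,9):dx=+2,dy=-10->D; (6,7):dx=-3,dy=-6->C; (6,8):dx=-7,dy=-10->C
  (6,9):dx=+1,dy=-13->D; (7,8):dx=-4,dy=-4->C; (7,9):dx=+4,dy=-7->D; (8,9):dx=+8,dy=-3->D
Step 2: C = 19, D = 17, total pairs = 36.
Step 3: tau = (C - D)/(n(n-1)/2) = (19 - 17)/36 = 0.055556.
Step 4: Exact two-sided p-value (enumerate n! = 362880 permutations of y under H0): p = 0.919455.
Step 5: alpha = 0.1. fail to reject H0.

tau_b = 0.0556 (C=19, D=17), p = 0.919455, fail to reject H0.


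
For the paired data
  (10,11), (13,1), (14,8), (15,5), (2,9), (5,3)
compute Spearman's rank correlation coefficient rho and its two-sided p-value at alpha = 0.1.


Step 1: Rank x and y separately (midranks; no ties here).
rank(x): 10->3, 13->4, 14->5, 15->6, 2->1, 5->2
rank(y): 11->6, 1->1, 8->4, 5->3, 9->5, 3->2
Step 2: d_i = R_x(i) - R_y(i); compute d_i^2.
  (3-6)^2=9, (4-1)^2=9, (5-4)^2=1, (6-3)^2=9, (1-5)^2=16, (2-2)^2=0
sum(d^2) = 44.
Step 3: rho = 1 - 6*44 / (6*(6^2 - 1)) = 1 - 264/210 = -0.257143.
Step 4: Under H0, t = rho * sqrt((n-2)/(1-rho^2)) = -0.5322 ~ t(4).
Step 5: Two-sided p-value from the t-distribution with 4 df = 0.622787.
Step 6: alpha = 0.1. fail to reject H0.

rho = -0.2571, p = 0.622787, fail to reject H0 at alpha = 0.1.


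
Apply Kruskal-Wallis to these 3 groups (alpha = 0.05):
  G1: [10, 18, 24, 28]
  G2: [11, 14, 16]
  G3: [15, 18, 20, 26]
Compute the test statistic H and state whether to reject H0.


Step 1: Combine all N = 11 observations and assign midranks.
sorted (value, group, rank): (10,G1,1), (11,G2,2), (14,G2,3), (15,G3,4), (16,G2,5), (18,G1,6.5), (18,G3,6.5), (20,G3,8), (24,G1,9), (26,G3,10), (28,G1,11)
Step 2: Sum ranks within each group.
R_1 = 27.5 (n_1 = 4)
R_2 = 10 (n_2 = 3)
R_3 = 28.5 (n_3 = 4)
Step 3: H = 12/(N(N+1)) * sum(R_i^2/n_i) - 3(N+1)
     = 12/(11*12) * (27.5^2/4 + 10^2/3 + 28.5^2/4) - 3*12
     = 0.090909 * 425.458 - 36
     = 2.678030.
Step 4: Ties present; correction factor C = 1 - 6/(11^3 - 11) = 0.995455. Corrected H = 2.678030 / 0.995455 = 2.690259.
Step 5: Under H0, H ~ chi^2(2); p-value = 0.260506.
Step 6: alpha = 0.05. fail to reject H0.

H = 2.6903, df = 2, p = 0.260506, fail to reject H0.


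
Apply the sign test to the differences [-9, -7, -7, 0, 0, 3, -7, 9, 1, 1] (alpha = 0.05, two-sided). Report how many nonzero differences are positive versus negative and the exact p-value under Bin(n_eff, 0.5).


Step 1: Discard zero differences. Original n = 10; n_eff = number of nonzero differences = 8.
Nonzero differences (with sign): -9, -7, -7, +3, -7, +9, +1, +1
Step 2: Count signs: positive = 4, negative = 4.
Step 3: Under H0: P(positive) = 0.5, so the number of positives S ~ Bin(8, 0.5).
Step 4: Two-sided exact p-value = sum of Bin(8,0.5) probabilities at or below the observed probability = 1.000000.
Step 5: alpha = 0.05. fail to reject H0.

n_eff = 8, pos = 4, neg = 4, p = 1.000000, fail to reject H0.


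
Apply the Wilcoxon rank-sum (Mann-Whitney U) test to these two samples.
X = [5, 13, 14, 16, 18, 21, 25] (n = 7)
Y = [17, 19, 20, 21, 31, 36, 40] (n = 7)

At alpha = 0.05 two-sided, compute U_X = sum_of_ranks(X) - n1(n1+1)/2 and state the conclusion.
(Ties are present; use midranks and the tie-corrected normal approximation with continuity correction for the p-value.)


Step 1: Combine and sort all 14 observations; assign midranks.
sorted (value, group): (5,X), (13,X), (14,X), (16,X), (17,Y), (18,X), (19,Y), (20,Y), (21,X), (21,Y), (25,X), (31,Y), (36,Y), (40,Y)
ranks: 5->1, 13->2, 14->3, 16->4, 17->5, 18->6, 19->7, 20->8, 21->9.5, 21->9.5, 25->11, 31->12, 36->13, 40->14
Step 2: Rank sum for X: R1 = 1 + 2 + 3 + 4 + 6 + 9.5 + 11 = 36.5.
Step 3: U_X = R1 - n1(n1+1)/2 = 36.5 - 7*8/2 = 36.5 - 28 = 8.5.
       U_Y = n1*n2 - U_X = 49 - 8.5 = 40.5.
Step 4: Ties are present, so use the tie-corrected normal approximation (with continuity correction) for the p-value.
Step 5: p-value = 0.047401; compare to alpha = 0.05. reject H0.

U_X = 8.5, p = 0.047401, reject H0 at alpha = 0.05.


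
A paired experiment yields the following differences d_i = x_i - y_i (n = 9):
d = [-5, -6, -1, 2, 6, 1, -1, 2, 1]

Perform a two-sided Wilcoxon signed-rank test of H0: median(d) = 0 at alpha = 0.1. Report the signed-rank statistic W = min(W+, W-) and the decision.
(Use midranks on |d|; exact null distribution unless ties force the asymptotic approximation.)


Step 1: Drop any zero differences (none here) and take |d_i|.
|d| = [5, 6, 1, 2, 6, 1, 1, 2, 1]
Step 2: Midrank |d_i| (ties get averaged ranks).
ranks: |5|->7, |6|->8.5, |1|->2.5, |2|->5.5, |6|->8.5, |1|->2.5, |1|->2.5, |2|->5.5, |1|->2.5
Step 3: Attach original signs; sum ranks with positive sign and with negative sign.
W+ = 5.5 + 8.5 + 2.5 + 5.5 + 2.5 = 24.5
W- = 7 + 8.5 + 2.5 + 2.5 = 20.5
(Check: W+ + W- = 45 should equal n(n+1)/2 = 45.)
Step 4: Test statistic W = min(W+, W-) = 20.5.
Step 5: Ties in |d|, so use the tie-corrected normal approximation.
        E[W] = n(n+1)/4 = 9*10/4 = 22.5.
        Tie groups: |d|=1 (t=4), |d|=2 (t=2), |d|=6 (t=2); sum(t^3 - t) = 72.
        Var[W] = n(n+1)(2n+1)/24 - sum(t^3-t)/48 = 1710/24 - 72/48 = 69.75.
        z = (W - E[W]) / sqrt(Var[W]) = (20.5 - 22.5) / 8.3516 = -0.2395.
        Two-sided p = 2*Phi(z) = 0.810738.
Step 6: alpha = 0.1. fail to reject H0.

W+ = 24.5, W- = 20.5, W = min = 20.5, p = 0.810738, fail to reject H0.


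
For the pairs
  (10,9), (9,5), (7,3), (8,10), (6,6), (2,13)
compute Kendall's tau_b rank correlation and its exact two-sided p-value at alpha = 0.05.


Step 1: Enumerate the 15 unordered pairs (i,j) with i<j and classify each by sign(x_j-x_i) * sign(y_j-y_i).
  (1,2):dx=-1,dy=-4->C; (1,3):dx=-3,dy=-6->C; (1,4):dx=-2,dy=+1->D; (1,5):dx=-4,dy=-3->C
  (1,6):dx=-8,dy=+4->D; (2,3):dx=-2,dy=-2->C; (2,4):dx=-1,dy=+5->D; (2,5):dx=-3,dy=+1->D
  (2,6):dx=-7,dy=+8->D; (3,4):dx=+1,dy=+7->C; (3,5):dx=-1,dy=+3->D; (3,6):dx=-5,dy=+10->D
  (4,5):dx=-2,dy=-4->C; (4,6):dx=-6,dy=+3->D; (5,6):dx=-4,dy=+7->D
Step 2: C = 6, D = 9, total pairs = 15.
Step 3: tau = (C - D)/(n(n-1)/2) = (6 - 9)/15 = -0.200000.
Step 4: Exact two-sided p-value (enumerate n! = 720 permutations of y under H0): p = 0.719444.
Step 5: alpha = 0.05. fail to reject H0.

tau_b = -0.2000 (C=6, D=9), p = 0.719444, fail to reject H0.


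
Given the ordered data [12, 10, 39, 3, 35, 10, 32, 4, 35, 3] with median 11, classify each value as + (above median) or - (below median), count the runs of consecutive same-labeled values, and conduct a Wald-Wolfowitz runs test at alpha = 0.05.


Step 1: Compute median = 11; label A = above, B = below.
Labels in order: ABABABABAB  (n_A = 5, n_B = 5)
Step 2: Count runs R = 10.
Step 3: Under H0 (random ordering), E[R] = 2*n_A*n_B/(n_A+n_B) + 1 = 2*5*5/10 + 1 = 6.0000.
        Var[R] = 2*n_A*n_B*(2*n_A*n_B - n_A - n_B) / ((n_A+n_B)^2 * (n_A+n_B-1)) = 2000/900 = 2.2222.
        SD[R] = 1.4907.
Step 4: Continuity-corrected z = (R - 0.5 - E[R]) / SD[R] = (10 - 0.5 - 6.0000) / 1.4907 = 2.3479.
Step 5: Two-sided p-value via normal approximation = 2*(1 - Phi(|z|)) = 0.018881.
Step 6: alpha = 0.05. reject H0.

R = 10, z = 2.3479, p = 0.018881, reject H0.


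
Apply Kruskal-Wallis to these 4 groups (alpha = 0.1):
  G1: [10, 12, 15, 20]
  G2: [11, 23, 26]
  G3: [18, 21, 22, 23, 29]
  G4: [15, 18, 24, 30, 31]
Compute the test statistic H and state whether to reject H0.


Step 1: Combine all N = 17 observations and assign midranks.
sorted (value, group, rank): (10,G1,1), (11,G2,2), (12,G1,3), (15,G1,4.5), (15,G4,4.5), (18,G3,6.5), (18,G4,6.5), (20,G1,8), (21,G3,9), (22,G3,10), (23,G2,11.5), (23,G3,11.5), (24,G4,13), (26,G2,14), (29,G3,15), (30,G4,16), (31,G4,17)
Step 2: Sum ranks within each group.
R_1 = 16.5 (n_1 = 4)
R_2 = 27.5 (n_2 = 3)
R_3 = 52 (n_3 = 5)
R_4 = 57 (n_4 = 5)
Step 3: H = 12/(N(N+1)) * sum(R_i^2/n_i) - 3(N+1)
     = 12/(17*18) * (16.5^2/4 + 27.5^2/3 + 52^2/5 + 57^2/5) - 3*18
     = 0.039216 * 1510.75 - 54
     = 5.244935.
Step 4: Ties present; correction factor C = 1 - 18/(17^3 - 17) = 0.996324. Corrected H = 5.244935 / 0.996324 = 5.264289.
Step 5: Under H0, H ~ chi^2(3); p-value = 0.153437.
Step 6: alpha = 0.1. fail to reject H0.

H = 5.2643, df = 3, p = 0.153437, fail to reject H0.


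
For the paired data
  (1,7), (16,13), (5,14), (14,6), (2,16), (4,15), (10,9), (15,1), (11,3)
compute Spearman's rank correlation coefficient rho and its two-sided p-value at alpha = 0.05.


Step 1: Rank x and y separately (midranks; no ties here).
rank(x): 1->1, 16->9, 5->4, 14->7, 2->2, 4->3, 10->5, 15->8, 11->6
rank(y): 7->4, 13->6, 14->7, 6->3, 16->9, 15->8, 9->5, 1->1, 3->2
Step 2: d_i = R_x(i) - R_y(i); compute d_i^2.
  (1-4)^2=9, (9-6)^2=9, (4-7)^2=9, (7-3)^2=16, (2-9)^2=49, (3-8)^2=25, (5-5)^2=0, (8-1)^2=49, (6-2)^2=16
sum(d^2) = 182.
Step 3: rho = 1 - 6*182 / (9*(9^2 - 1)) = 1 - 1092/720 = -0.516667.
Step 4: Under H0, t = rho * sqrt((n-2)/(1-rho^2)) = -1.5966 ~ t(7).
Step 5: Two-sided p-value from the t-distribution with 7 df = 0.154390.
Step 6: alpha = 0.05. fail to reject H0.

rho = -0.5167, p = 0.154390, fail to reject H0 at alpha = 0.05.


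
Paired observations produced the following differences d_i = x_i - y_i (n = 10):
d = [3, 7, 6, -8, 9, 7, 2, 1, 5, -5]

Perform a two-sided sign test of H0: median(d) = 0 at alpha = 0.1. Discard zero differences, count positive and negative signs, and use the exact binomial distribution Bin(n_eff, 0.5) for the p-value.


Step 1: Discard zero differences. Original n = 10; n_eff = number of nonzero differences = 10.
Nonzero differences (with sign): +3, +7, +6, -8, +9, +7, +2, +1, +5, -5
Step 2: Count signs: positive = 8, negative = 2.
Step 3: Under H0: P(positive) = 0.5, so the number of positives S ~ Bin(10, 0.5).
Step 4: Two-sided exact p-value = sum of Bin(10,0.5) probabilities at or below the observed probability = 0.109375.
Step 5: alpha = 0.1. fail to reject H0.

n_eff = 10, pos = 8, neg = 2, p = 0.109375, fail to reject H0.


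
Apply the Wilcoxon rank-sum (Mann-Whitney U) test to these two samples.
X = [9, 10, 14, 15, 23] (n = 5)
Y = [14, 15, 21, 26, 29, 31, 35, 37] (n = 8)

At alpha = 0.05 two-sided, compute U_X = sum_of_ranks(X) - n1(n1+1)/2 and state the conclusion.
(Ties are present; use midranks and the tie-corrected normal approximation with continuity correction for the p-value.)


Step 1: Combine and sort all 13 observations; assign midranks.
sorted (value, group): (9,X), (10,X), (14,X), (14,Y), (15,X), (15,Y), (21,Y), (23,X), (26,Y), (29,Y), (31,Y), (35,Y), (37,Y)
ranks: 9->1, 10->2, 14->3.5, 14->3.5, 15->5.5, 15->5.5, 21->7, 23->8, 26->9, 29->10, 31->11, 35->12, 37->13
Step 2: Rank sum for X: R1 = 1 + 2 + 3.5 + 5.5 + 8 = 20.
Step 3: U_X = R1 - n1(n1+1)/2 = 20 - 5*6/2 = 20 - 15 = 5.
       U_Y = n1*n2 - U_X = 40 - 5 = 35.
Step 4: Ties are present, so use the tie-corrected normal approximation (with continuity correction) for the p-value.
Step 5: p-value = 0.033301; compare to alpha = 0.05. reject H0.

U_X = 5, p = 0.033301, reject H0 at alpha = 0.05.


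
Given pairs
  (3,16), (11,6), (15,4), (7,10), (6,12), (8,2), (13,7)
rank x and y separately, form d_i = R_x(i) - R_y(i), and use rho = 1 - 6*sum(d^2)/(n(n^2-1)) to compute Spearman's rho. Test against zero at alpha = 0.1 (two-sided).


Step 1: Rank x and y separately (midranks; no ties here).
rank(x): 3->1, 11->5, 15->7, 7->3, 6->2, 8->4, 13->6
rank(y): 16->7, 6->3, 4->2, 10->5, 12->6, 2->1, 7->4
Step 2: d_i = R_x(i) - R_y(i); compute d_i^2.
  (1-7)^2=36, (5-3)^2=4, (7-2)^2=25, (3-5)^2=4, (2-6)^2=16, (4-1)^2=9, (6-4)^2=4
sum(d^2) = 98.
Step 3: rho = 1 - 6*98 / (7*(7^2 - 1)) = 1 - 588/336 = -0.750000.
Step 4: Under H0, t = rho * sqrt((n-2)/(1-rho^2)) = -2.5355 ~ t(5).
Step 5: Two-sided p-value from the t-distribution with 5 df = 0.052181.
Step 6: alpha = 0.1. reject H0.

rho = -0.7500, p = 0.052181, reject H0 at alpha = 0.1.


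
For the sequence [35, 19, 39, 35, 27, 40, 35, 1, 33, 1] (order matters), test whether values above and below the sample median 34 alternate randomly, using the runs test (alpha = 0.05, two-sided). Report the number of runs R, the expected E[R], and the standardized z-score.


Step 1: Compute median = 34; label A = above, B = below.
Labels in order: ABAABAABBB  (n_A = 5, n_B = 5)
Step 2: Count runs R = 6.
Step 3: Under H0 (random ordering), E[R] = 2*n_A*n_B/(n_A+n_B) + 1 = 2*5*5/10 + 1 = 6.0000.
        Var[R] = 2*n_A*n_B*(2*n_A*n_B - n_A - n_B) / ((n_A+n_B)^2 * (n_A+n_B-1)) = 2000/900 = 2.2222.
        SD[R] = 1.4907.
Step 4: R = E[R], so z = 0 with no continuity correction.
Step 5: Two-sided p-value via normal approximation = 2*(1 - Phi(|z|)) = 1.000000.
Step 6: alpha = 0.05. fail to reject H0.

R = 6, z = 0.0000, p = 1.000000, fail to reject H0.


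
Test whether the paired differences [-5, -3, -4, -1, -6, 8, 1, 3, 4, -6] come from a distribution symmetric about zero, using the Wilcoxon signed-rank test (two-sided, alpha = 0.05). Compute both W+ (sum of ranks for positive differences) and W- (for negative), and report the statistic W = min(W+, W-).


Step 1: Drop any zero differences (none here) and take |d_i|.
|d| = [5, 3, 4, 1, 6, 8, 1, 3, 4, 6]
Step 2: Midrank |d_i| (ties get averaged ranks).
ranks: |5|->7, |3|->3.5, |4|->5.5, |1|->1.5, |6|->8.5, |8|->10, |1|->1.5, |3|->3.5, |4|->5.5, |6|->8.5
Step 3: Attach original signs; sum ranks with positive sign and with negative sign.
W+ = 10 + 1.5 + 3.5 + 5.5 = 20.5
W- = 7 + 3.5 + 5.5 + 1.5 + 8.5 + 8.5 = 34.5
(Check: W+ + W- = 55 should equal n(n+1)/2 = 55.)
Step 4: Test statistic W = min(W+, W-) = 20.5.
Step 5: Ties in |d|, so use the tie-corrected normal approximation.
        E[W] = n(n+1)/4 = 10*11/4 = 27.5.
        Tie groups: |d|=1 (t=2), |d|=3 (t=2), |d|=4 (t=2), |d|=6 (t=2); sum(t^3 - t) = 24.
        Var[W] = n(n+1)(2n+1)/24 - sum(t^3-t)/48 = 2310/24 - 24/48 = 95.75.
        z = (W - E[W]) / sqrt(Var[W]) = (20.5 - 27.5) / 9.7852 = -0.7154.
        Two-sided p = 2*Phi(z) = 0.474383.
Step 6: alpha = 0.05. fail to reject H0.

W+ = 20.5, W- = 34.5, W = min = 20.5, p = 0.474383, fail to reject H0.


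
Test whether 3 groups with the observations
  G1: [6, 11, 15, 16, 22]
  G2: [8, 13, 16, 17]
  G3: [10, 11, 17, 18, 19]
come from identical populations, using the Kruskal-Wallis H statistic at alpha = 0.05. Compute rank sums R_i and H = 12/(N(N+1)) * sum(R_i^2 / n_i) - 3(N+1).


Step 1: Combine all N = 14 observations and assign midranks.
sorted (value, group, rank): (6,G1,1), (8,G2,2), (10,G3,3), (11,G1,4.5), (11,G3,4.5), (13,G2,6), (15,G1,7), (16,G1,8.5), (16,G2,8.5), (17,G2,10.5), (17,G3,10.5), (18,G3,12), (19,G3,13), (22,G1,14)
Step 2: Sum ranks within each group.
R_1 = 35 (n_1 = 5)
R_2 = 27 (n_2 = 4)
R_3 = 43 (n_3 = 5)
Step 3: H = 12/(N(N+1)) * sum(R_i^2/n_i) - 3(N+1)
     = 12/(14*15) * (35^2/5 + 27^2/4 + 43^2/5) - 3*15
     = 0.057143 * 797.05 - 45
     = 0.545714.
Step 4: Ties present; correction factor C = 1 - 18/(14^3 - 14) = 0.993407. Corrected H = 0.545714 / 0.993407 = 0.549336.
Step 5: Under H0, H ~ chi^2(2); p-value = 0.759824.
Step 6: alpha = 0.05. fail to reject H0.

H = 0.5493, df = 2, p = 0.759824, fail to reject H0.


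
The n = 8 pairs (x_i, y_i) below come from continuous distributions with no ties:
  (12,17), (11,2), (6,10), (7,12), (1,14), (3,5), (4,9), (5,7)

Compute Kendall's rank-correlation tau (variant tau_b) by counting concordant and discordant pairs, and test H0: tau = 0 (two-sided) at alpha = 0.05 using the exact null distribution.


Step 1: Enumerate the 28 unordered pairs (i,j) with i<j and classify each by sign(x_j-x_i) * sign(y_j-y_i).
  (1,2):dx=-1,dy=-15->C; (1,3):dx=-6,dy=-7->C; (1,4):dx=-5,dy=-5->C; (1,5):dx=-11,dy=-3->C
  (1,6):dx=-9,dy=-12->C; (1,7):dx=-8,dy=-8->C; (1,8):dx=-7,dy=-10->C; (2,3):dx=-5,dy=+8->D
  (2,4):dx=-4,dy=+10->D; (2,5):dx=-10,dy=+12->D; (2,6):dx=-8,dy=+3->D; (2,7):dx=-7,dy=+7->D
  (2,8):dx=-6,dy=+5->D; (3,4):dx=+1,dy=+2->C; (3,5):dx=-5,dy=+4->D; (3,6):dx=-3,dy=-5->C
  (3,7):dx=-2,dy=-1->C; (3,8):dx=-1,dy=-3->C; (4,5):dx=-6,dy=+2->D; (4,6):dx=-4,dy=-7->C
  (4,7):dx=-3,dy=-3->C; (4,8):dx=-2,dy=-5->C; (5,6):dx=+2,dy=-9->D; (5,7):dx=+3,dy=-5->D
  (5,8):dx=+4,dy=-7->D; (6,7):dx=+1,dy=+4->C; (6,8):dx=+2,dy=+2->C; (7,8):dx=+1,dy=-2->D
Step 2: C = 16, D = 12, total pairs = 28.
Step 3: tau = (C - D)/(n(n-1)/2) = (16 - 12)/28 = 0.142857.
Step 4: Exact two-sided p-value (enumerate n! = 40320 permutations of y under H0): p = 0.719544.
Step 5: alpha = 0.05. fail to reject H0.

tau_b = 0.1429 (C=16, D=12), p = 0.719544, fail to reject H0.


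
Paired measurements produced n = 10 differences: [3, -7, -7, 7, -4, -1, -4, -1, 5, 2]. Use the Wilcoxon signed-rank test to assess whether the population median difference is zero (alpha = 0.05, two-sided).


Step 1: Drop any zero differences (none here) and take |d_i|.
|d| = [3, 7, 7, 7, 4, 1, 4, 1, 5, 2]
Step 2: Midrank |d_i| (ties get averaged ranks).
ranks: |3|->4, |7|->9, |7|->9, |7|->9, |4|->5.5, |1|->1.5, |4|->5.5, |1|->1.5, |5|->7, |2|->3
Step 3: Attach original signs; sum ranks with positive sign and with negative sign.
W+ = 4 + 9 + 7 + 3 = 23
W- = 9 + 9 + 5.5 + 1.5 + 5.5 + 1.5 = 32
(Check: W+ + W- = 55 should equal n(n+1)/2 = 55.)
Step 4: Test statistic W = min(W+, W-) = 23.
Step 5: Ties in |d|, so use the tie-corrected normal approximation.
        E[W] = n(n+1)/4 = 10*11/4 = 27.5.
        Tie groups: |d|=1 (t=2), |d|=4 (t=2), |d|=7 (t=3); sum(t^3 - t) = 36.
        Var[W] = n(n+1)(2n+1)/24 - sum(t^3-t)/48 = 2310/24 - 36/48 = 95.5.
        z = (W - E[W]) / sqrt(Var[W]) = (23 - 27.5) / 9.7724 = -0.4605.
        Two-sided p = 2*Phi(z) = 0.645172.
Step 6: alpha = 0.05. fail to reject H0.

W+ = 23, W- = 32, W = min = 23, p = 0.645172, fail to reject H0.
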